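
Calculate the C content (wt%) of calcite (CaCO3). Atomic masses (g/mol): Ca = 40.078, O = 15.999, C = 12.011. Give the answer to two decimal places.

12.00 wt%

M(CaCO3) = 100.086 g/mol.
C contributes 1 × 12.011 = 12.011 g per mole.
12.011/100.086 = 0.1200 → 12.00%.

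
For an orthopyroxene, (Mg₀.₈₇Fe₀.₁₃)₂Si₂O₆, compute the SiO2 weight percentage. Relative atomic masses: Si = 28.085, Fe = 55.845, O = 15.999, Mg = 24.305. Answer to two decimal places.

57.50 wt%

Formula mass = 208.974 g/mol.
2 Si → 2.0000 mol SiO2 per formula unit; M(SiO2) = 60.083, so SiO2 mass = 120.166 g.
120.166/208.974 × 100 = 57.50 wt%.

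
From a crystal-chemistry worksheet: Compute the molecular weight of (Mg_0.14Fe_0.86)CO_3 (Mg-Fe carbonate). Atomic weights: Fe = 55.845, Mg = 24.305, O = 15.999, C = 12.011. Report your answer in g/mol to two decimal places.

111.44 g/mol

The formula mass is the sum 0.14(24.305) + 0.86(55.845) + 1(12.011) + 3(15.999).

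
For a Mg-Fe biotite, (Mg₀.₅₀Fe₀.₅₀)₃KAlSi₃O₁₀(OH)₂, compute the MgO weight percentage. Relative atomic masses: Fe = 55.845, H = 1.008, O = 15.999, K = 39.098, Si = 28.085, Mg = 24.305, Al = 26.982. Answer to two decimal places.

13.01 wt%

Formula mass = 464.564 g/mol.
1.50 Mg → 1.5000 mol MgO per formula unit; M(MgO) = 40.304, so MgO mass = 60.456 g.
60.456/464.564 × 100 = 13.01 wt%.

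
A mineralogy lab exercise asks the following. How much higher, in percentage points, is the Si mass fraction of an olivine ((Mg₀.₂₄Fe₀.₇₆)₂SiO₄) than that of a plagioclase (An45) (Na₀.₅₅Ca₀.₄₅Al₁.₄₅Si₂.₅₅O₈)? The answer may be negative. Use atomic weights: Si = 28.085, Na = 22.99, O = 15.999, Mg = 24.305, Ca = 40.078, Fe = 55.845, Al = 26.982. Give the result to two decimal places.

-11.69 percentage points

First mineral: 28.085 g Si in 188.632 g formula = 14.89 wt% Si.
Second mineral: 71.617 g Si in 269.412 g formula = 26.58 wt% Si.
14.89% − 26.58% gives a difference of -11.69 percentage points.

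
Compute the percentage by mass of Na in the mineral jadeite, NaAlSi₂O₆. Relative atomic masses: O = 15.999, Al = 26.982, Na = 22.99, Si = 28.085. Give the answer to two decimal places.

M(NaAlSi₂O₆) = 202.136 g/mol.
Na contributes 1 × 22.99 = 22.990 g per mole.
22.990/202.136 = 0.1137 → 11.37%.

11.37 mass %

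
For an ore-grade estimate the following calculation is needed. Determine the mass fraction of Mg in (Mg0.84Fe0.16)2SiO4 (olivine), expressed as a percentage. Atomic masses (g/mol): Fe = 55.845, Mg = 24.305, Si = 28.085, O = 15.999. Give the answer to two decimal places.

27.08 weight percent

Formula mass = 1.68*24.305 + 0.32*55.845 + 1*28.085 + 4*15.999 = 150.784 g/mol, of which 40.832 g is Mg.
So Mg makes up 40.832/150.784 = 0.2708 of the mass, i.e. 27.08%.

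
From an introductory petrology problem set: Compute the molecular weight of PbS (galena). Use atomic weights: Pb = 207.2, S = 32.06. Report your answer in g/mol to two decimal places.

239.26 g/mol

Pb: 1 × 207.2 = 207.2000
S: 1 × 32.06 = 32.0600
Summing the contributions gives the formula mass.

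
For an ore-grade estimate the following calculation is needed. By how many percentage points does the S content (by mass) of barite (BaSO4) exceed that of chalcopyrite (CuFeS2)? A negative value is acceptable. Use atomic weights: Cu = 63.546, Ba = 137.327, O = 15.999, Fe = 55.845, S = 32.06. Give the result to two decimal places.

M(BaSO4) = 233.383 g/mol, so wt% S = 32.060/233.383 × 100 = 13.74%.
M(CuFeS2) = 183.511 g/mol, so wt% S = 64.120/183.511 × 100 = 34.94%.
13.74 − 34.94 = -21.20 pp.

-21.20 percentage points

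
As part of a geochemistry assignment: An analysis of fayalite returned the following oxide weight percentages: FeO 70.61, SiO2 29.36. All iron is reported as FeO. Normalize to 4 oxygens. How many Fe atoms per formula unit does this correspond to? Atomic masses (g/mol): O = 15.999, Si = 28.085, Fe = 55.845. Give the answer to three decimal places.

70.61 wt% FeO ÷ 71.844 g/mol = 0.98282 mol, giving 0.98282 Fe and 0.98282 O.
29.36 wt% SiO2 ÷ 60.083 g/mol = 0.48866 mol, giving 0.48866 Si and 0.97732 O.
Oxygen sums to 1.96014; scaling by 4/1.96014 = 2.04067 puts the formula on 4 O.
Fe: 0.98282 × 2.04067 = 2.006 atoms per formula unit.

2.006 Fe apfu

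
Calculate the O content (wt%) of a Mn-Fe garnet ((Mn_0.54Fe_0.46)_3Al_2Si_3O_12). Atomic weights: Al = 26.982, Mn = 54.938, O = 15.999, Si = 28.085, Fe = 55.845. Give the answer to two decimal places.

38.69 wt%

Molar mass of (Mn_0.54Fe_0.46)_3Al_2Si_3O_12: 1.62×54.938 + 1.38×55.845 + 2×26.982 + 3×28.085 + 12×15.999 = 496.273 g/mol.
Mass of O per formula unit: 12 × 15.999 = 191.988 g.
Weight fraction O = 191.988 / 496.273 = 0.3869.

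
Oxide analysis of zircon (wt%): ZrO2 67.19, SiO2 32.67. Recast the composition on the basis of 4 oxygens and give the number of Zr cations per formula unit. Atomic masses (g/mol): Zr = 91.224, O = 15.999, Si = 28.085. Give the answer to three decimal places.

1.001 Zr apfu

ZrO2: 67.19/123.222 = 0.54528 mol → 0.54528 mol Zr, 1.09056 mol O.
SiO2: 32.67/60.083 = 0.54375 mol → 0.54375 mol Si, 1.08750 mol O.
Total oxygen = 2.17806 mol. Normalization factor = 4/2.17806 = 1.83650.
Zr per 4 O = 0.54528 × 1.83650 = 1.001.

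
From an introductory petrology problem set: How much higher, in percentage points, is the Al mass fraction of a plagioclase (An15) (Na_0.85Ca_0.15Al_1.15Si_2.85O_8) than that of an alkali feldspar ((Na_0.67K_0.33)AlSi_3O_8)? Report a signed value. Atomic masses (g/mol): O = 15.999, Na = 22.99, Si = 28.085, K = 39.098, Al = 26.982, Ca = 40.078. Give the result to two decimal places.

Al in Na_0.85Ca_0.15Al_1.15Si_2.85O_8: molar mass 264.617 g/mol; 1.15×26.982 = 31.029 g → 11.73 wt%.
Al in (Na_0.67K_0.33)AlSi_3O_8: molar mass 267.535 g/mol; 1×26.982 = 26.982 g → 10.09 wt%.
Difference = 11.73 − 10.09 = 1.64 percentage points.

1.64 percentage points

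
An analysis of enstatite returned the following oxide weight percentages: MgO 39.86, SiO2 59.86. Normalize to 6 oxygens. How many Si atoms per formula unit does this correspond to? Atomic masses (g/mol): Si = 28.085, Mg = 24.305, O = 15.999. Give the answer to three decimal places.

2.005 Si apfu

MgO (M=40.304): mol = 0.98898; Mg = 0.98898, O = 0.98898.
SiO2 (M=60.083): mol = 0.99629; Si = 0.99629, O = 1.99258.
ΣO = 2.98156; factor = 6/ΣO = 2.01237.
Si apfu = 0.99629 × 2.01237 = 2.005.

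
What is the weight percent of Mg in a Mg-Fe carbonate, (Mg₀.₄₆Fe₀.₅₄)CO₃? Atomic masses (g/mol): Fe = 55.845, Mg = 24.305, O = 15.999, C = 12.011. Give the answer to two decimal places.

M((Mg₀.₄₆Fe₀.₅₄)CO₃) = 101.345 g/mol.
Mg contributes 0.46 × 24.305 = 11.180 g per mole.
11.180/101.345 = 0.1103 → 11.03%.

11.03 wt%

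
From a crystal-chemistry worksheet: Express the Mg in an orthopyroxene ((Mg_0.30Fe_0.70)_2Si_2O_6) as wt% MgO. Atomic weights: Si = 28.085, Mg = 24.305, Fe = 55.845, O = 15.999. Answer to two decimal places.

9.87 wt%

Molar mass of (Mg_0.30Fe_0.70)_2Si_2O_6 = 0.60*24.305 + 1.40*55.845 + 2*28.085 + 6*15.999 = 244.930 g/mol.
Each formula unit contains 0.60 Mg, equivalent to 0.60/1 = 0.6000 mol MgO.
M(MgO) = 1×24.305 + 1×15.999 = 40.304 g/mol.
Mass of MgO per formula unit = 0.6000 × 40.304 = 24.182 g.
MgO wt% = 24.182 / 244.930 × 100 = 9.87%.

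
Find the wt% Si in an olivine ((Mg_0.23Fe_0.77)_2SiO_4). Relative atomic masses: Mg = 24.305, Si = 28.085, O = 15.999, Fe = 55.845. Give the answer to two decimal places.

Formula mass = 0.46×24.305 + 1.54×55.845 + 1×28.085 + 4×15.999 = 189.263 g/mol, of which 28.085 g is Si.
So Si makes up 28.085/189.263 = 0.1484 of the mass, i.e. 14.84%.

14.84 mass %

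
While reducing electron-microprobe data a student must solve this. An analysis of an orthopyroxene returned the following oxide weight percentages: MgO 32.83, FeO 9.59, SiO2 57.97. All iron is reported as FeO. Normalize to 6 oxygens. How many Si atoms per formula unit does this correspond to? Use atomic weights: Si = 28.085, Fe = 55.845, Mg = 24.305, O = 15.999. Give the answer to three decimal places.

2.012 Si apfu

32.83 wt% MgO ÷ 40.304 g/mol = 0.81456 mol, giving 0.81456 Mg and 0.81456 O.
9.59 wt% FeO ÷ 71.844 g/mol = 0.13348 mol, giving 0.13348 Fe and 0.13348 O.
57.97 wt% SiO2 ÷ 60.083 g/mol = 0.96483 mol, giving 0.96483 Si and 1.92966 O.
Oxygen sums to 2.87770; scaling by 6/2.87770 = 2.08500 puts the formula on 6 O.
Si: 0.96483 × 2.08500 = 2.012 atoms per formula unit.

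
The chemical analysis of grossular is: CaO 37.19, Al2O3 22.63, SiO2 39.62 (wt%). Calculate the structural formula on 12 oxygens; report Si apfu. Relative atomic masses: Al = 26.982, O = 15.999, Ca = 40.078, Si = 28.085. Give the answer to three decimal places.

37.19 wt% CaO ÷ 56.077 g/mol = 0.66320 mol, giving 0.66320 Ca and 0.66320 O.
22.63 wt% Al2O3 ÷ 101.961 g/mol = 0.22195 mol, giving 0.44390 Al and 0.66585 O.
39.62 wt% SiO2 ÷ 60.083 g/mol = 0.65942 mol, giving 0.65942 Si and 1.31884 O.
Oxygen sums to 2.64789; scaling by 12/2.64789 = 4.53191 puts the formula on 12 O.
Si: 0.65942 × 4.53191 = 2.988 atoms per formula unit.

2.988 Si apfu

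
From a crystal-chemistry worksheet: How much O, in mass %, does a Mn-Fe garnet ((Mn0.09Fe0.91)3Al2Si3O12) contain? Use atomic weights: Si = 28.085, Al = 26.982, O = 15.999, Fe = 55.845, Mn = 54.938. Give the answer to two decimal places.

M((Mn0.09Fe0.91)3Al2Si3O12) = 497.497 g/mol.
O contributes 12 × 15.999 = 191.988 g per mole.
191.988/497.497 = 0.3859 → 38.59%.

38.59 mass %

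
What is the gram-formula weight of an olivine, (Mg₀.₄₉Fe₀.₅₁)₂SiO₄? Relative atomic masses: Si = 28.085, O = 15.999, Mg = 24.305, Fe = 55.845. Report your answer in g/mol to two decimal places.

The formula mass is the sum 0.98×24.305 + 1.02×55.845 + 1×28.085 + 4×15.999.

172.86 g/mol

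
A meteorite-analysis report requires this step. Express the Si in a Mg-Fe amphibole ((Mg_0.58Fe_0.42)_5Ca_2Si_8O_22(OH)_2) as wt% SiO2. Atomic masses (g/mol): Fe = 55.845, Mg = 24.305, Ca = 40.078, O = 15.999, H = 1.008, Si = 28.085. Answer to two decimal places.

Formula mass = 878.587 g/mol.
8 Si → 8.0000 mol SiO2 per formula unit; M(SiO2) = 60.083, so SiO2 mass = 480.664 g.
480.664/878.587 × 100 = 54.71 wt%.

54.71 wt%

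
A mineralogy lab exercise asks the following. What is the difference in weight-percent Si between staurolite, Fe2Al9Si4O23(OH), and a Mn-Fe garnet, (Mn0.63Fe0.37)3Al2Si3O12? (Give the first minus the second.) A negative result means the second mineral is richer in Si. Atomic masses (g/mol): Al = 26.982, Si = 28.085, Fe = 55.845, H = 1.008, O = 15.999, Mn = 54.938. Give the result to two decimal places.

-3.80 percentage points

M(Fe2Al9Si4O23(OH)) = 851.852 g/mol, so wt% Si = 112.340/851.852 × 100 = 13.19%.
M((Mn0.63Fe0.37)3Al2Si3O12) = 496.028 g/mol, so wt% Si = 84.255/496.028 × 100 = 16.99%.
13.19 − 16.99 = -3.80 pp.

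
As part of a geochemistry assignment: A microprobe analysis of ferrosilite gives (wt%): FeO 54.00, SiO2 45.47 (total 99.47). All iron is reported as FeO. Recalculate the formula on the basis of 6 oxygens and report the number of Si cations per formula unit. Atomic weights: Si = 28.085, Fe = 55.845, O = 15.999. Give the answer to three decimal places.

2.005 Si apfu

54.00 wt% FeO ÷ 71.844 g/mol = 0.75163 mol, giving 0.75163 Fe and 0.75163 O.
45.47 wt% SiO2 ÷ 60.083 g/mol = 0.75679 mol, giving 0.75679 Si and 1.51358 O.
Oxygen sums to 2.26521; scaling by 6/2.26521 = 2.64876 puts the formula on 6 O.
Si: 0.75679 × 2.64876 = 2.005 atoms per formula unit.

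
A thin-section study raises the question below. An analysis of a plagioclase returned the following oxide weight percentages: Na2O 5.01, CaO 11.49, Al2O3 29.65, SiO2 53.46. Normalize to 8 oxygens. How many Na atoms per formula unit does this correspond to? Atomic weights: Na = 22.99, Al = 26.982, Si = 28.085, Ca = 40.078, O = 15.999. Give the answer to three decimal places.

0.440 Na apfu

5.01 wt% Na2O ÷ 61.979 g/mol = 0.08083 mol, giving 0.16166 Na and 0.08083 O.
11.49 wt% CaO ÷ 56.077 g/mol = 0.20490 mol, giving 0.20490 Ca and 0.20490 O.
29.65 wt% Al2O3 ÷ 101.961 g/mol = 0.29080 mol, giving 0.58160 Al and 0.87240 O.
53.46 wt% SiO2 ÷ 60.083 g/mol = 0.88977 mol, giving 0.88977 Si and 1.77954 O.
Oxygen sums to 2.93767; scaling by 8/2.93767 = 2.72325 puts the formula on 8 O.
Na: 0.16166 × 2.72325 = 0.440 atoms per formula unit.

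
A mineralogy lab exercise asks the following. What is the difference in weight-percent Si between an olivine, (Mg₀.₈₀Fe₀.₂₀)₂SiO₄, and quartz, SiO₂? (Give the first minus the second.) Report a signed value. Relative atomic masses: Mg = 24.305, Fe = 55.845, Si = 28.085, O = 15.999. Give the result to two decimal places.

First mineral: 28.085 g Si in 153.307 g formula = 18.32 wt% Si.
Second mineral: 28.085 g Si in 60.083 g formula = 46.74 wt% Si.
18.32% − 46.74% gives a difference of -28.42 percentage points.

-28.42 percentage points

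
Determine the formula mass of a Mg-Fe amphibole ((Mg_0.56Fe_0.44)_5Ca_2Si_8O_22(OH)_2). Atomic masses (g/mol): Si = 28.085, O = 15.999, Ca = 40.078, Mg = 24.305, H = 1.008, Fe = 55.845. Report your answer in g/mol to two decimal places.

Mg: 2.80 × 24.305 = 68.0540
Fe: 2.20 × 55.845 = 122.8590
Ca: 2 × 40.078 = 80.1560
Si: 8 × 28.085 = 224.6800
O: 24 × 15.999 = 383.9760
H: 2 × 1.008 = 2.0160
Summing the contributions gives the formula mass.

881.74 g/mol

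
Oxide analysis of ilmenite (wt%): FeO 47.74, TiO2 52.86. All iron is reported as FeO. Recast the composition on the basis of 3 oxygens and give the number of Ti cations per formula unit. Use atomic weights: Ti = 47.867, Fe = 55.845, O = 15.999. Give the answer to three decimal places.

FeO (M=71.844): mol = 0.66450; Fe = 0.66450, O = 0.66450.
TiO2 (M=79.865): mol = 0.66187; Ti = 0.66187, O = 1.32374.
ΣO = 1.98824; factor = 3/ΣO = 1.50887.
Ti apfu = 0.66187 × 1.50887 = 0.999.

0.999 Ti apfu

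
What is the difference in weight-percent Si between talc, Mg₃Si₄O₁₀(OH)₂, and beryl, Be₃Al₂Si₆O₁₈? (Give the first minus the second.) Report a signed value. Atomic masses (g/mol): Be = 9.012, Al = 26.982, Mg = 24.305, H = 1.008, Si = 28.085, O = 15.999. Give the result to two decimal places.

First mineral: 112.340 g Si in 379.259 g formula = 29.62 wt% Si.
Second mineral: 168.510 g Si in 537.492 g formula = 31.35 wt% Si.
29.62% − 31.35% gives a difference of -1.73 percentage points.

-1.73 percentage points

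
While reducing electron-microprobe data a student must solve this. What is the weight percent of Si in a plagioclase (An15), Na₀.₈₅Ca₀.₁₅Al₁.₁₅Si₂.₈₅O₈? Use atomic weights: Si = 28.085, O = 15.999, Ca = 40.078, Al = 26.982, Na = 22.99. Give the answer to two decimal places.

30.25 mass %

M(Na₀.₈₅Ca₀.₁₅Al₁.₁₅Si₂.₈₅O₈) = 264.617 g/mol.
Si contributes 2.85 × 28.085 = 80.042 g per mole.
80.042/264.617 = 0.3025 → 30.25%.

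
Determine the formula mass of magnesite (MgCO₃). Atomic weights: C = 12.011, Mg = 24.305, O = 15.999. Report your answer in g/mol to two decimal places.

84.31 g/mol

M = 1(24.305) + 1(12.011) + 3(15.999)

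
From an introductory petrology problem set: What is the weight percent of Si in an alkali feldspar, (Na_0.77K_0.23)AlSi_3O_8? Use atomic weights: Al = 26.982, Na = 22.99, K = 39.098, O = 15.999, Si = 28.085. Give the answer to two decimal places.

Molar mass of (Na_0.77K_0.23)AlSi_3O_8: 0.77×22.99 + 0.23×39.098 + 1×26.982 + 3×28.085 + 8×15.999 = 265.924 g/mol.
Mass of Si per formula unit: 3 × 28.085 = 84.255 g.
Weight fraction Si = 84.255 / 265.924 = 0.3168.

31.68 weight percent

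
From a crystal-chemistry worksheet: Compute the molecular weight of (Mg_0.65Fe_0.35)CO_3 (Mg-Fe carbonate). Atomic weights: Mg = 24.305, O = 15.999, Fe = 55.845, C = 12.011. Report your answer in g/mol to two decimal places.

95.35 g/mol

M = 0.65·24.305 + 0.35·55.845 + 1·12.011 + 3·15.999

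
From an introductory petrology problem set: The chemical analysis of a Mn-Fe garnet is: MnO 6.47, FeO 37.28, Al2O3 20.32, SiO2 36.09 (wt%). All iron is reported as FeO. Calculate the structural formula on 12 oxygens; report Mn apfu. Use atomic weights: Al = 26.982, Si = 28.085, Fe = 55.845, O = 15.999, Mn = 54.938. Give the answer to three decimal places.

MnO: 6.47/70.937 = 0.09121 mol → 0.09121 mol Mn, 0.09121 mol O.
FeO: 37.28/71.844 = 0.51890 mol → 0.51890 mol Fe, 0.51890 mol O.
Al2O3: 20.32/101.961 = 0.19929 mol → 0.39858 mol Al, 0.59787 mol O.
SiO2: 36.09/60.083 = 0.60067 mol → 0.60067 mol Si, 1.20134 mol O.
Total oxygen = 2.40932 mol. Normalization factor = 12/2.40932 = 4.98066.
Mn per 12 O = 0.09121 × 4.98066 = 0.454.

0.454 Mn apfu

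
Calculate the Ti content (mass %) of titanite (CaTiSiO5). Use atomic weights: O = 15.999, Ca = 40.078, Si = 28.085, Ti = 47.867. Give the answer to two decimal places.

M(CaTiSiO5) = 196.025 g/mol.
Ti contributes 1 × 47.867 = 47.867 g per mole.
47.867/196.025 = 0.2442 → 24.42%.

24.42 mass %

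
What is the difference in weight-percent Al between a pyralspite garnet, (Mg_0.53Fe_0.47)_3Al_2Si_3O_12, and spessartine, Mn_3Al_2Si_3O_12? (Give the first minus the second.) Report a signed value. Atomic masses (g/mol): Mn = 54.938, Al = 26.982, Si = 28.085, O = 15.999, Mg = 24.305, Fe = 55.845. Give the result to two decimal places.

1.16 percentage points

First mineral: 53.964 g Al in 447.593 g formula = 12.06 wt% Al.
Second mineral: 53.964 g Al in 495.021 g formula = 10.90 wt% Al.
12.06% − 10.90% gives a difference of 1.16 percentage points.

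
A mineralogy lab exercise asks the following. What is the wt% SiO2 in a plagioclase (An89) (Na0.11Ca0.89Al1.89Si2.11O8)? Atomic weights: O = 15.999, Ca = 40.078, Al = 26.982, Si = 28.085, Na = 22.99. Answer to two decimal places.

Molar mass of Na0.11Ca0.89Al1.89Si2.11O8 = 0.11*22.99 + 0.89*40.078 + 1.89*26.982 + 2.11*28.085 + 8*15.999 = 276.446 g/mol.
Each formula unit contains 2.11 Si, equivalent to 2.11/1 = 2.1100 mol SiO2.
M(SiO2) = 1×28.085 + 2×15.999 = 60.083 g/mol.
Mass of SiO2 per formula unit = 2.1100 × 60.083 = 126.775 g.
SiO2 wt% = 126.775 / 276.446 × 100 = 45.86%.

45.86 wt%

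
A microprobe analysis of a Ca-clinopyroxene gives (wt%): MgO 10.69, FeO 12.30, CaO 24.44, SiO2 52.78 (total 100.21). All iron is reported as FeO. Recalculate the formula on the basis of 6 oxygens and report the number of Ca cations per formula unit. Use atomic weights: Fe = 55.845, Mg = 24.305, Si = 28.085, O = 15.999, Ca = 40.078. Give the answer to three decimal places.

MgO (M=40.304): mol = 0.26523; Mg = 0.26523, O = 0.26523.
FeO (M=71.844): mol = 0.17120; Fe = 0.17120, O = 0.17120.
CaO (M=56.077): mol = 0.43583; Ca = 0.43583, O = 0.43583.
SiO2 (M=60.083): mol = 0.87845; Si = 0.87845, O = 1.75690.
ΣO = 2.62916; factor = 6/ΣO = 2.28210.
Ca apfu = 0.43583 × 2.28210 = 0.995.

0.995 Ca apfu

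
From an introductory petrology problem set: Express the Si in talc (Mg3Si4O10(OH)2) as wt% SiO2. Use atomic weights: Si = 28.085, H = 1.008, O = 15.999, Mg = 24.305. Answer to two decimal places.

Formula mass = 379.259 g/mol.
4 Si → 4.0000 mol SiO2 per formula unit; M(SiO2) = 60.083, so SiO2 mass = 240.332 g.
240.332/379.259 × 100 = 63.37 wt%.

63.37 wt%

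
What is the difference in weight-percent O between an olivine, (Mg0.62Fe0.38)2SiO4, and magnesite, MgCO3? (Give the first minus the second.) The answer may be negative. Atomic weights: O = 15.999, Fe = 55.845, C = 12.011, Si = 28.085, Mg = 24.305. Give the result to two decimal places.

-18.06 percentage points

First mineral: 63.996 g O in 164.661 g formula = 38.87 wt% O.
Second mineral: 47.997 g O in 84.313 g formula = 56.93 wt% O.
38.87% − 56.93% gives a difference of -18.06 percentage points.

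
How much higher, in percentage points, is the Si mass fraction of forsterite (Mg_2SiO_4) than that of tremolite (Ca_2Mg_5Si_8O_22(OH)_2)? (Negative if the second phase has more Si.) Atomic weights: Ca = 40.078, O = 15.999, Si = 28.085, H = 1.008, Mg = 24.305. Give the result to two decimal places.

First mineral: 28.085 g Si in 140.691 g formula = 19.96 wt% Si.
Second mineral: 224.680 g Si in 812.353 g formula = 27.66 wt% Si.
19.96% − 27.66% gives a difference of -7.70 percentage points.

-7.70 percentage points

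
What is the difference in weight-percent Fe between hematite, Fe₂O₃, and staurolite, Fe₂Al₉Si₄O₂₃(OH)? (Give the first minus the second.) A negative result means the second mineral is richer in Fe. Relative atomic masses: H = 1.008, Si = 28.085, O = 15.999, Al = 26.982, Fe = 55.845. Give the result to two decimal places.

56.83 percentage points

First mineral: 111.690 g Fe in 159.687 g formula = 69.94 wt% Fe.
Second mineral: 111.690 g Fe in 851.852 g formula = 13.11 wt% Fe.
69.94% − 13.11% gives a difference of 56.83 percentage points.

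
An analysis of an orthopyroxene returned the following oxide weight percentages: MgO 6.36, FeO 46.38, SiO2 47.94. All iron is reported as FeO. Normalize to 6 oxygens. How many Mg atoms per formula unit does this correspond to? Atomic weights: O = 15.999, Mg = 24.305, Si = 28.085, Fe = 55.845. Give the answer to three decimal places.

MgO: 6.36/40.304 = 0.15780 mol → 0.15780 mol Mg, 0.15780 mol O.
FeO: 46.38/71.844 = 0.64557 mol → 0.64557 mol Fe, 0.64557 mol O.
SiO2: 47.94/60.083 = 0.79790 mol → 0.79790 mol Si, 1.59580 mol O.
Total oxygen = 2.39917 mol. Normalization factor = 6/2.39917 = 2.50086.
Mg per 6 O = 0.15780 × 2.50086 = 0.395.

0.395 Mg apfu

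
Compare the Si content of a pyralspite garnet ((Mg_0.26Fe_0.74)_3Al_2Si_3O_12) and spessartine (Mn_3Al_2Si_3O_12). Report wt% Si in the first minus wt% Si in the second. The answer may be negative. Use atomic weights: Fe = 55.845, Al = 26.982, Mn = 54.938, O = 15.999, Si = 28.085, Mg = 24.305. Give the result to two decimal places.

Si in (Mg_0.26Fe_0.74)_3Al_2Si_3O_12: molar mass 473.141 g/mol; 3×28.085 = 84.255 g → 17.81 wt%.
Si in Mn_3Al_2Si_3O_12: molar mass 495.021 g/mol; 3×28.085 = 84.255 g → 17.02 wt%.
Difference = 17.81 − 17.02 = 0.79 percentage points.

0.79 percentage points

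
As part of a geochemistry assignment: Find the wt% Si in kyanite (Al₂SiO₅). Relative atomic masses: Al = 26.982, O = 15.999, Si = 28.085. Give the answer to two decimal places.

17.33 weight percent

Molar mass of Al₂SiO₅: 2×26.982 + 1×28.085 + 5×15.999 = 162.044 g/mol.
Mass of Si per formula unit: 1 × 28.085 = 28.085 g.
Weight fraction Si = 28.085 / 162.044 = 0.1733.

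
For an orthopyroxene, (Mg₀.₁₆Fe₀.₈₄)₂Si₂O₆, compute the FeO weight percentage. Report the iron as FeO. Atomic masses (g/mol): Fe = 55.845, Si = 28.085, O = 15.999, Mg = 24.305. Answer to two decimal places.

Molar mass of (Mg₀.₁₆Fe₀.₈₄)₂Si₂O₆ = 0.32×24.305 + 1.68×55.845 + 2×28.085 + 6×15.999 = 253.761 g/mol.
Each formula unit contains 1.68 Fe, equivalent to 1.68/1 = 1.6800 mol FeO.
M(FeO) = 1×55.845 + 1×15.999 = 71.844 g/mol.
Mass of FeO per formula unit = 1.6800 × 71.844 = 120.698 g.
FeO wt% = 120.698 / 253.761 × 100 = 47.56%.

47.56 wt%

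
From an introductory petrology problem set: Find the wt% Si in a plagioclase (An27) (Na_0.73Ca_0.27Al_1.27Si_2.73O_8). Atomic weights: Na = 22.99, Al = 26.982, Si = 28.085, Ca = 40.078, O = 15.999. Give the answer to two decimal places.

28.77 weight percent

M(Na_0.73Ca_0.27Al_1.27Si_2.73O_8) = 266.535 g/mol.
Si contributes 2.73 × 28.085 = 76.672 g per mole.
76.672/266.535 = 0.2877 → 28.77%.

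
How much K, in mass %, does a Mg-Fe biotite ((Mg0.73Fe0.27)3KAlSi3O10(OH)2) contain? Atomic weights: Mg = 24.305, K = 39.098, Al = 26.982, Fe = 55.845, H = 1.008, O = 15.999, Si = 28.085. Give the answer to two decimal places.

8.83 mass %

M((Mg0.73Fe0.27)3KAlSi3O10(OH)2) = 442.801 g/mol.
K contributes 1 × 39.098 = 39.098 g per mole.
39.098/442.801 = 0.0883 → 8.83%.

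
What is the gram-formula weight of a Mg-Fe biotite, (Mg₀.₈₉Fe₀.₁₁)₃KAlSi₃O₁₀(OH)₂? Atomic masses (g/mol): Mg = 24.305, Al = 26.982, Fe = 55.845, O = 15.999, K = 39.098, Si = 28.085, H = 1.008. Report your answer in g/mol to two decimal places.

The formula mass is the sum 2.67*24.305 + 0.33*55.845 + 1*39.098 + 1*26.982 + 3*28.085 + 12*15.999 + 2*1.008.

427.66 g/mol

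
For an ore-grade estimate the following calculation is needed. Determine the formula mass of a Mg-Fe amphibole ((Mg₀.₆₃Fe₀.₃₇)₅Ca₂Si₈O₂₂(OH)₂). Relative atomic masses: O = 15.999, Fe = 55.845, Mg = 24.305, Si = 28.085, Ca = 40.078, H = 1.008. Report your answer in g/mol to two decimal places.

870.70 g/mol

M = 3.15·24.305 + 1.85·55.845 + 2·40.078 + 8·28.085 + 24·15.999 + 2·1.008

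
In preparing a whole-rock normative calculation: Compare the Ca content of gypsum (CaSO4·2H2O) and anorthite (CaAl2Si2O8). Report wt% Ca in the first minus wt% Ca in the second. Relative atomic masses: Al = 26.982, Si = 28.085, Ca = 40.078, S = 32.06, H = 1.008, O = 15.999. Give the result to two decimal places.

Ca in CaSO4·2H2O: molar mass 172.164 g/mol; 1×40.078 = 40.078 g → 23.28 wt%.
Ca in CaAl2Si2O8: molar mass 278.204 g/mol; 1×40.078 = 40.078 g → 14.41 wt%.
Difference = 23.28 − 14.41 = 8.87 percentage points.

8.87 percentage points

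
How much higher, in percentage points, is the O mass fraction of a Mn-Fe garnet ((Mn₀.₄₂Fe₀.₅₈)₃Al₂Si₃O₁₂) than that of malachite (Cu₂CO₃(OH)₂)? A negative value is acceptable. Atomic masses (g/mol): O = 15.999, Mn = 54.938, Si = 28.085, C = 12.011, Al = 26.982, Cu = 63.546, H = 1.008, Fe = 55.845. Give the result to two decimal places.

O in (Mn₀.₄₂Fe₀.₅₈)₃Al₂Si₃O₁₂: molar mass 496.599 g/mol; 12×15.999 = 191.988 g → 38.66 wt%.
O in Cu₂CO₃(OH)₂: molar mass 221.114 g/mol; 5×15.999 = 79.995 g → 36.18 wt%.
Difference = 38.66 − 36.18 = 2.48 percentage points.

2.48 percentage points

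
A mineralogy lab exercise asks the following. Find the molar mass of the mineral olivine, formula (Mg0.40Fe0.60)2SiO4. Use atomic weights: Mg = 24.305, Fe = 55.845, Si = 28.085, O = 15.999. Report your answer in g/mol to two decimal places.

Mg: 0.80 × 24.305 = 19.4440
Fe: 1.20 × 55.845 = 67.0140
Si: 1 × 28.085 = 28.0850
O: 4 × 15.999 = 63.9960
Summing the contributions gives the formula mass.

178.54 g/mol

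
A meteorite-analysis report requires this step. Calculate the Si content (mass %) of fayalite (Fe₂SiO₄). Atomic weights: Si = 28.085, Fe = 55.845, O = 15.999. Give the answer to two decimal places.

13.78 mass %

Formula mass = 2·55.845 + 1·28.085 + 4·15.999 = 203.771 g/mol, of which 28.085 g is Si.
So Si makes up 28.085/203.771 = 0.1378 of the mass, i.e. 13.78%.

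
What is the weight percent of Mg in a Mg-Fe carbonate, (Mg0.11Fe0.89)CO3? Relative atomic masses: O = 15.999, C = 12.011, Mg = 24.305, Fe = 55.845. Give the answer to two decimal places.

Formula mass = 0.11·24.305 + 0.89·55.845 + 1·12.011 + 3·15.999 = 112.384 g/mol, of which 2.674 g is Mg.
So Mg makes up 2.674/112.384 = 0.0238 of the mass, i.e. 2.38%.

2.38 wt%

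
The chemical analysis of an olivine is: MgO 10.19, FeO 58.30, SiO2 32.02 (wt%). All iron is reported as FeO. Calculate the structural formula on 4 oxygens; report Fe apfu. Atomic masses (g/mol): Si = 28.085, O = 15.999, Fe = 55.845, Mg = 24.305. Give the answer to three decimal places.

1.524 Fe apfu

MgO (M=40.304): mol = 0.25283; Mg = 0.25283, O = 0.25283.
FeO (M=71.844): mol = 0.81148; Fe = 0.81148, O = 0.81148.
SiO2 (M=60.083): mol = 0.53293; Si = 0.53293, O = 1.06586.
ΣO = 2.13017; factor = 4/ΣO = 1.87778.
Fe apfu = 0.81148 × 1.87778 = 1.524.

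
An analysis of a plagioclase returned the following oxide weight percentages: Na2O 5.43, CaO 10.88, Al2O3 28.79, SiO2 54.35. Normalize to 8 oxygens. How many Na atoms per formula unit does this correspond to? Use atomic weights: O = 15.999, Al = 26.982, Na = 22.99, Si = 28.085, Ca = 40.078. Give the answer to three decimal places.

0.477 Na apfu

Na2O: 5.43/61.979 = 0.08761 mol → 0.17522 mol Na, 0.08761 mol O.
CaO: 10.88/56.077 = 0.19402 mol → 0.19402 mol Ca, 0.19402 mol O.
Al2O3: 28.79/101.961 = 0.28236 mol → 0.56472 mol Al, 0.84708 mol O.
SiO2: 54.35/60.083 = 0.90458 mol → 0.90458 mol Si, 1.80916 mol O.
Total oxygen = 2.93787 mol. Normalization factor = 8/2.93787 = 2.72306.
Na per 8 O = 0.17522 × 2.72306 = 0.477.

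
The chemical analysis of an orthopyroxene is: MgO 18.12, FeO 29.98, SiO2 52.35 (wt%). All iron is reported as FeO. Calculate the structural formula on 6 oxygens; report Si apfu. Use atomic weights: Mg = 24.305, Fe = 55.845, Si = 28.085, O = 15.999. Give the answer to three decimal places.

2.003 Si apfu

MgO (M=40.304): mol = 0.44958; Mg = 0.44958, O = 0.44958.
FeO (M=71.844): mol = 0.41729; Fe = 0.41729, O = 0.41729.
SiO2 (M=60.083): mol = 0.87129; Si = 0.87129, O = 1.74258.
ΣO = 2.60945; factor = 6/ΣO = 2.29934.
Si apfu = 0.87129 × 2.29934 = 2.003.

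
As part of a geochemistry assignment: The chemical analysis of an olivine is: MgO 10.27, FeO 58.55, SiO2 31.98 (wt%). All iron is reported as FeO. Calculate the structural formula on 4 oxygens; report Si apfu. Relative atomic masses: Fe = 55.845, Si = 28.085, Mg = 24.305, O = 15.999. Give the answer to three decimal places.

0.998 Si apfu

MgO: 10.27/40.304 = 0.25481 mol → 0.25481 mol Mg, 0.25481 mol O.
FeO: 58.55/71.844 = 0.81496 mol → 0.81496 mol Fe, 0.81496 mol O.
SiO2: 31.98/60.083 = 0.53226 mol → 0.53226 mol Si, 1.06452 mol O.
Total oxygen = 2.13429 mol. Normalization factor = 4/2.13429 = 1.87416.
Si per 4 O = 0.53226 × 1.87416 = 0.998.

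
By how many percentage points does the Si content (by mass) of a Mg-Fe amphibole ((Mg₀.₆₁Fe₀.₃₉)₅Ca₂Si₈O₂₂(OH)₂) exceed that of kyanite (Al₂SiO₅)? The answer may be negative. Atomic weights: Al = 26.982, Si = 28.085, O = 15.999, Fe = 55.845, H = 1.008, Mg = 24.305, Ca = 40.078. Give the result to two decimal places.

8.38 percentage points

First mineral: 224.680 g Si in 873.856 g formula = 25.71 wt% Si.
Second mineral: 28.085 g Si in 162.044 g formula = 17.33 wt% Si.
25.71% − 17.33% gives a difference of 8.38 percentage points.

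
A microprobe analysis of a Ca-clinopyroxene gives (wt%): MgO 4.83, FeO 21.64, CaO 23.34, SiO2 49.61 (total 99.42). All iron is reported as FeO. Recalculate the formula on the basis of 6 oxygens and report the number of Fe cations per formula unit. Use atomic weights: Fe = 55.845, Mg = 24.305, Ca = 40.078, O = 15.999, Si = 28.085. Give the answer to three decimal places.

0.726 Fe apfu

4.83 wt% MgO ÷ 40.304 g/mol = 0.11984 mol, giving 0.11984 Mg and 0.11984 O.
21.64 wt% FeO ÷ 71.844 g/mol = 0.30121 mol, giving 0.30121 Fe and 0.30121 O.
23.34 wt% CaO ÷ 56.077 g/mol = 0.41621 mol, giving 0.41621 Ca and 0.41621 O.
49.61 wt% SiO2 ÷ 60.083 g/mol = 0.82569 mol, giving 0.82569 Si and 1.65138 O.
Oxygen sums to 2.48864; scaling by 6/2.48864 = 2.41096 puts the formula on 6 O.
Fe: 0.30121 × 2.41096 = 0.726 atoms per formula unit.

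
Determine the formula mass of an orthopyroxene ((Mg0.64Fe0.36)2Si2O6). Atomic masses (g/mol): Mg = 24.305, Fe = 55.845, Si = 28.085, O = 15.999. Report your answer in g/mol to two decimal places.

223.48 g/mol

Mg: 1.28 × 24.305 = 31.1104
Fe: 0.72 × 55.845 = 40.2084
Si: 2 × 28.085 = 56.1700
O: 6 × 15.999 = 95.9940
Summing the contributions gives the formula mass.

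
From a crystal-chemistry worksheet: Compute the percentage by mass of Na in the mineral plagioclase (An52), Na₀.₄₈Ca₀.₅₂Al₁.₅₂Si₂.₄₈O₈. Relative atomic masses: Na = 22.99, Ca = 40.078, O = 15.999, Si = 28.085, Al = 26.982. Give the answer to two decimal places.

Formula mass = 0.48×22.99 + 0.52×40.078 + 1.52×26.982 + 2.48×28.085 + 8×15.999 = 270.531 g/mol, of which 11.035 g is Na.
So Na makes up 11.035/270.531 = 0.0408 of the mass, i.e. 4.08%.

4.08 wt%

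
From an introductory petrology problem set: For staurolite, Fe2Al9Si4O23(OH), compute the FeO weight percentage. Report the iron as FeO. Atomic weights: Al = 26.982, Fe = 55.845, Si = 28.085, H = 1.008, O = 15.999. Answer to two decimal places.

M(Fe2Al9Si4O23(OH)) = 851.852 g/mol; M(FeO) = 71.844 g/mol.
Moles FeO per formula unit = 2 Fe ÷ 1 = 2.0000.
FeO fraction = (2.0000 × 71.844) / 851.852 = 143.688/851.852 = 0.1687.

16.87 wt%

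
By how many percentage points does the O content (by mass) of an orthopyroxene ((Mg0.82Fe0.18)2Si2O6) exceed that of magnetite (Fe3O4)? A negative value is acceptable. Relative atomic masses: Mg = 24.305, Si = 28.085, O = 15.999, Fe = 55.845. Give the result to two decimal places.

17.61 percentage points

O in (Mg0.82Fe0.18)2Si2O6: molar mass 212.128 g/mol; 6×15.999 = 95.994 g → 45.25 wt%.
O in Fe3O4: molar mass 231.531 g/mol; 4×15.999 = 63.996 g → 27.64 wt%.
Difference = 45.25 − 27.64 = 17.61 percentage points.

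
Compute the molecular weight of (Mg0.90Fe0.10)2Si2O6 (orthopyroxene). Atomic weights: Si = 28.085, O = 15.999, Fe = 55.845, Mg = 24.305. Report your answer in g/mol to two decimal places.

M = 1.80*24.305 + 0.20*55.845 + 2*28.085 + 6*15.999

207.08 g/mol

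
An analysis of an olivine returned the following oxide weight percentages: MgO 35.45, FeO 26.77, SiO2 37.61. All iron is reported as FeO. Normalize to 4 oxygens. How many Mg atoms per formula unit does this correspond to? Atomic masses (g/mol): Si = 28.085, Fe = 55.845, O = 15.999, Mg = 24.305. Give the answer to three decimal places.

1.405 Mg apfu

35.45 wt% MgO ÷ 40.304 g/mol = 0.87957 mol, giving 0.87957 Mg and 0.87957 O.
26.77 wt% FeO ÷ 71.844 g/mol = 0.37261 mol, giving 0.37261 Fe and 0.37261 O.
37.61 wt% SiO2 ÷ 60.083 g/mol = 0.62597 mol, giving 0.62597 Si and 1.25194 O.
Oxygen sums to 2.50412; scaling by 4/2.50412 = 1.59737 puts the formula on 4 O.
Mg: 0.87957 × 1.59737 = 1.405 atoms per formula unit.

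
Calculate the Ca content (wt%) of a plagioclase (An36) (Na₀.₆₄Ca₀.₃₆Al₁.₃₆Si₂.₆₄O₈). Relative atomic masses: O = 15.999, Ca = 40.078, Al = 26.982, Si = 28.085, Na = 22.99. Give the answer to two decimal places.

M(Na₀.₆₄Ca₀.₃₆Al₁.₃₆Si₂.₆₄O₈) = 267.974 g/mol.
Ca contributes 0.36 × 40.078 = 14.428 g per mole.
14.428/267.974 = 0.0538 → 5.38%.

5.38 wt%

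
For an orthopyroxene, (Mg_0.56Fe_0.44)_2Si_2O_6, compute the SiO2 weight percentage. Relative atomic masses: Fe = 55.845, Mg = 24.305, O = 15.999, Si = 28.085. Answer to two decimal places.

52.58 wt%

M((Mg_0.56Fe_0.44)_2Si_2O_6) = 228.529 g/mol; M(SiO2) = 60.083 g/mol.
Moles SiO2 per formula unit = 2 Si ÷ 1 = 2.0000.
SiO2 fraction = (2.0000 × 60.083) / 228.529 = 120.166/228.529 = 0.5258.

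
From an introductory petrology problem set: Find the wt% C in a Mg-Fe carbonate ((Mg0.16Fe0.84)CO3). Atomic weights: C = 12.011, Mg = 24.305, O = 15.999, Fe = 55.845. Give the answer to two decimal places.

10.84 mass %

Molar mass of (Mg0.16Fe0.84)CO3: 0.16*24.305 + 0.84*55.845 + 1*12.011 + 3*15.999 = 110.807 g/mol.
Mass of C per formula unit: 1 × 12.011 = 12.011 g.
Weight fraction C = 12.011 / 110.807 = 0.1084.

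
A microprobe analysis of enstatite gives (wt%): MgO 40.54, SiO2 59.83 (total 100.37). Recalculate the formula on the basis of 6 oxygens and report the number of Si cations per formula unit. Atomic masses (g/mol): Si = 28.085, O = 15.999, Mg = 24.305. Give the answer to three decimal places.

MgO: 40.54/40.304 = 1.00586 mol → 1.00586 mol Mg, 1.00586 mol O.
SiO2: 59.83/60.083 = 0.99579 mol → 0.99579 mol Si, 1.99158 mol O.
Total oxygen = 2.99744 mol. Normalization factor = 6/2.99744 = 2.00171.
Si per 6 O = 0.99579 × 2.00171 = 1.993.

1.993 Si apfu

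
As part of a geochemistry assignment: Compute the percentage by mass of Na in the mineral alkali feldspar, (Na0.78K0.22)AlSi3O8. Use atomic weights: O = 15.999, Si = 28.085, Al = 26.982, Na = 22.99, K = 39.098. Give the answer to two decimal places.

Molar mass of (Na0.78K0.22)AlSi3O8: 0.78*22.99 + 0.22*39.098 + 1*26.982 + 3*28.085 + 8*15.999 = 265.763 g/mol.
Mass of Na per formula unit: 0.78 × 22.99 = 17.932 g.
Weight fraction Na = 17.932 / 265.763 = 0.0675.

6.75 weight percent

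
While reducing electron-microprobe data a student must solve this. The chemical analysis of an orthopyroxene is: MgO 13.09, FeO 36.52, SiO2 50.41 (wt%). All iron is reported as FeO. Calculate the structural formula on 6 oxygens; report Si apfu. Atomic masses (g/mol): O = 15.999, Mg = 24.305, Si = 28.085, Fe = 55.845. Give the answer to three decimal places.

13.09 wt% MgO ÷ 40.304 g/mol = 0.32478 mol, giving 0.32478 Mg and 0.32478 O.
36.52 wt% FeO ÷ 71.844 g/mol = 0.50832 mol, giving 0.50832 Fe and 0.50832 O.
50.41 wt% SiO2 ÷ 60.083 g/mol = 0.83901 mol, giving 0.83901 Si and 1.67802 O.
Oxygen sums to 2.51112; scaling by 6/2.51112 = 2.38937 puts the formula on 6 O.
Si: 0.83901 × 2.38937 = 2.005 atoms per formula unit.

2.005 Si apfu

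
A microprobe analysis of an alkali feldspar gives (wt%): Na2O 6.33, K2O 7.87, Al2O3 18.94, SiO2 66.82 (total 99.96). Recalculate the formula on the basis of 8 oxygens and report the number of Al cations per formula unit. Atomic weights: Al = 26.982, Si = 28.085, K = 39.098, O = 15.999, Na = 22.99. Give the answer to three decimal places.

Na2O: 6.33/61.979 = 0.10213 mol → 0.20426 mol Na, 0.10213 mol O.
K2O: 7.87/94.195 = 0.08355 mol → 0.16710 mol K, 0.08355 mol O.
Al2O3: 18.94/101.961 = 0.18576 mol → 0.37152 mol Al, 0.55728 mol O.
SiO2: 66.82/60.083 = 1.11213 mol → 1.11213 mol Si, 2.22426 mol O.
Total oxygen = 2.96722 mol. Normalization factor = 8/2.96722 = 2.69613.
Al per 8 O = 0.37152 × 2.69613 = 1.002.

1.002 Al apfu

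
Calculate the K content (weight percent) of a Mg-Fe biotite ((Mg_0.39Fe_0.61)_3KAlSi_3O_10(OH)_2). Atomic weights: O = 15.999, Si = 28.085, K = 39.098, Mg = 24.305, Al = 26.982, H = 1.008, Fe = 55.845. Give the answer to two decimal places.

8.23 weight percent

Molar mass of (Mg_0.39Fe_0.61)_3KAlSi_3O_10(OH)_2: 1.17·24.305 + 1.83·55.845 + 1·39.098 + 1·26.982 + 3·28.085 + 12·15.999 + 2·1.008 = 474.972 g/mol.
Mass of K per formula unit: 1 × 39.098 = 39.098 g.
Weight fraction K = 39.098 / 474.972 = 0.0823.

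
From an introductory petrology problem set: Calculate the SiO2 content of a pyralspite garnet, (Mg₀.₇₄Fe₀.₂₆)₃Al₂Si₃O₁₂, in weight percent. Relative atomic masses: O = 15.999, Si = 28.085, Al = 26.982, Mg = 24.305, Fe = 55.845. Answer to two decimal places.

42.14 wt%

M((Mg₀.₇₄Fe₀.₂₆)₃Al₂Si₃O₁₂) = 427.723 g/mol; M(SiO2) = 60.083 g/mol.
Moles SiO2 per formula unit = 3 Si ÷ 1 = 3.0000.
SiO2 fraction = (3.0000 × 60.083) / 427.723 = 180.249/427.723 = 0.4214.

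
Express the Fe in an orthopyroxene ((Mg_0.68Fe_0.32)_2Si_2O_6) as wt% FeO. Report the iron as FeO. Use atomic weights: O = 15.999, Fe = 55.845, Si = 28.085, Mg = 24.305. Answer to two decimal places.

20.81 wt%

Formula mass = 220.960 g/mol.
0.64 Fe → 0.6400 mol FeO per formula unit; M(FeO) = 71.844, so FeO mass = 45.980 g.
45.980/220.960 × 100 = 20.81 wt%.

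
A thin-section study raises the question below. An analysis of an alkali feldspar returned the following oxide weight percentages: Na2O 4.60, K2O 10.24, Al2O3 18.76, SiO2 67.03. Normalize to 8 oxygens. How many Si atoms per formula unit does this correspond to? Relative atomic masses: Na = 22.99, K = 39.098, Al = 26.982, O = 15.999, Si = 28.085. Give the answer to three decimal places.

4.60 wt% Na2O ÷ 61.979 g/mol = 0.07422 mol, giving 0.14844 Na and 0.07422 O.
10.24 wt% K2O ÷ 94.195 g/mol = 0.10871 mol, giving 0.21742 K and 0.10871 O.
18.76 wt% Al2O3 ÷ 101.961 g/mol = 0.18399 mol, giving 0.36798 Al and 0.55197 O.
67.03 wt% SiO2 ÷ 60.083 g/mol = 1.11562 mol, giving 1.11562 Si and 2.23124 O.
Oxygen sums to 2.96614; scaling by 8/2.96614 = 2.69711 puts the formula on 8 O.
Si: 1.11562 × 2.69711 = 3.009 atoms per formula unit.

3.009 Si apfu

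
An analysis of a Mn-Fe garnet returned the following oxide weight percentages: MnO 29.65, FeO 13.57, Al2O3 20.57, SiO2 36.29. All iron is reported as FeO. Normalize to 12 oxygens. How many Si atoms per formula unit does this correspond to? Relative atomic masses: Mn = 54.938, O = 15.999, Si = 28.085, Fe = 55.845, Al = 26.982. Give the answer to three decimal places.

2.995 Si apfu

MnO: 29.65/70.937 = 0.41798 mol → 0.41798 mol Mn, 0.41798 mol O.
FeO: 13.57/71.844 = 0.18888 mol → 0.18888 mol Fe, 0.18888 mol O.
Al2O3: 20.57/101.961 = 0.20174 mol → 0.40348 mol Al, 0.60522 mol O.
SiO2: 36.29/60.083 = 0.60400 mol → 0.60400 mol Si, 1.20800 mol O.
Total oxygen = 2.42008 mol. Normalization factor = 12/2.42008 = 4.95851.
Si per 12 O = 0.60400 × 4.95851 = 2.995.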